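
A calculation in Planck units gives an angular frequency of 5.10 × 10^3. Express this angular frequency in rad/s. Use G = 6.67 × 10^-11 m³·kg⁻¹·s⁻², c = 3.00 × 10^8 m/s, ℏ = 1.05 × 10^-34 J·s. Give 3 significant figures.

One Planck angular frequency: ω_P = √(c⁵/(ℏG)) = 1.86 × 10^43 rad/s.
5.10 × 10^3 × 1.86 × 10^43 rad/s = 9.50 × 10^46 rad/s

9.50 × 10^46 rad/s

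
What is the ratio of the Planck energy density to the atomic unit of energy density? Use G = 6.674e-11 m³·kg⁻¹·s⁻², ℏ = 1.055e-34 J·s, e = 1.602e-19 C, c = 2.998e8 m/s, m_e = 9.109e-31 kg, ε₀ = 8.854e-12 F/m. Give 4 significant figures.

Planck energy density: u_P = c⁷/(ℏG²) = 4.632e113 J/m³
atomic unit of energy density: u_au = E_h/a₀³ = m_e⁴e¹⁰/((4πε₀)⁵ℏ⁸) = 2.929e13 J/m³
ratio = 4.632e113 / 2.929e13 = 1.581e100

1.581e100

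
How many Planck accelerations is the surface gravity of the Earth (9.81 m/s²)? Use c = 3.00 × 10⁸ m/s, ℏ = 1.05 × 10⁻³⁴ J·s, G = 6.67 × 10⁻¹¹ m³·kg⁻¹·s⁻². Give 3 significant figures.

1.76 × 10⁻⁵¹

Planck acceleration: a_P = √(c⁷/(ℏG)) = 5.59 × 10⁵¹ m/s².
9.81 / 5.59 × 10⁵¹ = 1.76 × 10⁻⁵¹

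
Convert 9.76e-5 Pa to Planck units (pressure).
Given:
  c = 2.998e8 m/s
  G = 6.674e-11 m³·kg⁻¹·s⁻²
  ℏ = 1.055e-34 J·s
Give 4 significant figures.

Planck pressure: p_P = c⁷/(ℏG²) = 4.632e113 Pa.
9.76e-5 / 4.632e113 = 2.107e-118

2.107e-118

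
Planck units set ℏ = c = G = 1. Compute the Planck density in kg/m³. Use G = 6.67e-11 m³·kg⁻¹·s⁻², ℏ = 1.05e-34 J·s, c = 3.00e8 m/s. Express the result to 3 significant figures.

5.20e96 kg/m³

The unique combination of the constants set to 1 with dimensions of density is ρ_P = c⁵/(ℏG²).
  = 2.43e42 / 4.67e-55
  = 5.20e96 kg/m³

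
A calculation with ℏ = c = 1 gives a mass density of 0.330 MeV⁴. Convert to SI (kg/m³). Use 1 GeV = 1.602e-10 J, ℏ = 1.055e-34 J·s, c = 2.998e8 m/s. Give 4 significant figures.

Mass density is [E]/(c²[L]³) = [E]⁴/(ℏ³c⁵).
1 GeV⁴ → 1/(ℏ³c⁵) × (1 GeV in J)⁴ = 2.316e20 kg/m³.
Convert the energy scale: 0.330 MeV⁴ = 3.30e-13 GeV⁴.
Result: 3.30e-13 × 2.316e20 = 7.643e7 kg/m³.

7.643e7 kg/m³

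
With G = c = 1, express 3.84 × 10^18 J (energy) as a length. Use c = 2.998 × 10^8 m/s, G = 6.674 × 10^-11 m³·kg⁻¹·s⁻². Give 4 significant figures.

Energy → length via G/c⁴.
3.84 × 10^18 J × (G/c⁴) = 3.172 × 10^-26 m

3.172 × 10^-26 m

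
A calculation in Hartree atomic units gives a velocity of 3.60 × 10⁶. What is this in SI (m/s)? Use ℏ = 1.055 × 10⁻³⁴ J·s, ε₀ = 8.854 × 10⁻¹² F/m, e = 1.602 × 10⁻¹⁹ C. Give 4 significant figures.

One atomic unit of velocity: v_au = e²/(4πε₀ℏ) = 2.186 × 10⁶ m/s.
3.60 × 10⁶ × 2.186 × 10⁶ m/s = 7.871 × 10¹² m/s

7.871 × 10¹² m/s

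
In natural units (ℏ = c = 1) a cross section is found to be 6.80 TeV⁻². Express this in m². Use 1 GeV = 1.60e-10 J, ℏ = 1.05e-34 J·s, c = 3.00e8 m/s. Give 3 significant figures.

2.64e-37 m²

Area is [L]² = [E]⁻²·(ℏc)²; restore (ℏc)².
1 GeV⁻² → (ℏc)² × (1 GeV in J)⁻² = 3.88e-32 m².
Convert the energy scale: 6.80 TeV⁻² = 6.80e-6 GeV⁻².
Result: 6.80e-6 × 3.88e-32 = 2.64e-37 m².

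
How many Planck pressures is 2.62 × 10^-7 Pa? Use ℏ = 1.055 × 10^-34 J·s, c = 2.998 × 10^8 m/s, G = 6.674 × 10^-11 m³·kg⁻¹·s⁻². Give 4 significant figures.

5.656 × 10^-121

Planck pressure: p_P = c⁷/(ℏG²) = 4.632 × 10^113 Pa.
2.62 × 10^-7 / 4.632 × 10^113 = 5.656 × 10^-121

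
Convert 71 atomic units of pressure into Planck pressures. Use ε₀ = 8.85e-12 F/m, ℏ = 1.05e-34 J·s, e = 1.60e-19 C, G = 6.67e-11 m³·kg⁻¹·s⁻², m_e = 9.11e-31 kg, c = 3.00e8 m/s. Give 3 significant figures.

4.57e-99

atomic unit of pressure: P_au = E_h/a₀³ = m_e⁴e¹⁰/((4πε₀)⁵ℏ⁸) = 3.01e13 Pa
Planck pressure: p_P = c⁷/(ℏG²) = 4.68e113 Pa
71 × 3.01e13 / 4.68e113 = 4.57e-99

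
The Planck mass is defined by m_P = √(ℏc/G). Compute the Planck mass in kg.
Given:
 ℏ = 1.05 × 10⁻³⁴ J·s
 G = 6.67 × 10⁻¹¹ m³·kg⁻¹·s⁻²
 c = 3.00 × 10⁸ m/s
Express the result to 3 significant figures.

2.17 × 10⁻⁸ kg

m_P = √(ℏc/G)
  = √(4.72 × 10⁻¹⁶)
  = 2.17 × 10⁻⁸ kg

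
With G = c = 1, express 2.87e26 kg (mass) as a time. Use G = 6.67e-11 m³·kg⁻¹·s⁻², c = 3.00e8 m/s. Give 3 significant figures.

7.09e-10 s

Mass → time via G/c³.
2.87e26 kg × (G/c³) = 7.09e-10 s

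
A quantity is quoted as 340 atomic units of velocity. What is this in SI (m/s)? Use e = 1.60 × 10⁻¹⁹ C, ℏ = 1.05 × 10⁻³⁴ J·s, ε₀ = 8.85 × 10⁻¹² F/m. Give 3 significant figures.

7.45 × 10⁸ m/s

One atomic unit of velocity: v_au = e²/(4πε₀ℏ) = 2.19 × 10⁶ m/s.
340 × 2.19 × 10⁶ m/s = 7.45 × 10⁸ m/s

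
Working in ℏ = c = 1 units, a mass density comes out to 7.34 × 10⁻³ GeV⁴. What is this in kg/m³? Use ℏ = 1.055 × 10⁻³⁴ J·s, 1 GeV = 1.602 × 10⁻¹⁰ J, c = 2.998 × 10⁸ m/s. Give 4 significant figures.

Mass density is [E]/(c²[L]³) = [E]⁴/(ℏ³c⁵).
1 GeV⁴ → 1/(ℏ³c⁵) × (1 GeV in J)⁴ = 2.316 × 10²⁰ kg/m³.
Result: 7.34 × 10⁻³ × 2.316 × 10²⁰ = 1.700 × 10¹⁸ kg/m³.

1.700 × 10¹⁸ kg/m³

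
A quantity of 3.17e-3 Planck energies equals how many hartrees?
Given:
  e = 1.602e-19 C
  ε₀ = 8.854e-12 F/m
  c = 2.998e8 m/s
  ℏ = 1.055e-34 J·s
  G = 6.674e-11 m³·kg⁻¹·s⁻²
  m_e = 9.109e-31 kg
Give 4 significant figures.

Planck energy: E_P = √(ℏc⁵/G) = 1.957e9 J
hartree: E_h = m_e e⁴/(4πε₀ℏ)² = 4.354e-18 J
3.17e-3 × 1.957e9 / 4.354e-18 = 1.424e24

1.424e24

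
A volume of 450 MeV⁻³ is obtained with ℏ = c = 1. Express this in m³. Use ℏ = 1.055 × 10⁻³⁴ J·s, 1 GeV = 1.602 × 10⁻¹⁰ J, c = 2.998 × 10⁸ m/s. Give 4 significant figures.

3.463 × 10⁻³⁶ m³

Volume is [L]³ = [E]⁻³·(ℏc)³.
1 GeV⁻³ → (ℏc)³ × (1 GeV in J)⁻³ = 7.696 × 10⁻⁴⁸ m³.
Convert the energy scale: 450 MeV⁻³ = 4.50 × 10¹¹ GeV⁻³.
Result: 4.50 × 10¹¹ × 7.696 × 10⁻⁴⁸ = 3.463 × 10⁻³⁶ m³.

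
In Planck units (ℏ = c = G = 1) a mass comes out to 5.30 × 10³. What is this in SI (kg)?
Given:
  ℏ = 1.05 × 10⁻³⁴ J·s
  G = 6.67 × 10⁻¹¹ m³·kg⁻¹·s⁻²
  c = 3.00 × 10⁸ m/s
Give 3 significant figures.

1.15 × 10⁻⁴ kg

One Planck mass: m_P = √(ℏc/G) = 2.17 × 10⁻⁸ kg.
5.30 × 10³ × 2.17 × 10⁻⁸ kg = 1.15 × 10⁻⁴ kg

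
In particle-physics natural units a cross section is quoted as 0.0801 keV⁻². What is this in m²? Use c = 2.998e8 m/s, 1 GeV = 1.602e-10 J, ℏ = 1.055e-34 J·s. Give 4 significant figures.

Area is [L]² = [E]⁻²·(ℏc)²; restore (ℏc)².
1 GeV⁻² → (ℏc)² × (1 GeV in J)⁻² = 3.898e-32 m².
Convert the energy scale: 0.0801 keV⁻² = 8.01e10 GeV⁻².
Result: 8.01e10 × 3.898e-32 = 3.122e-21 m².

3.122e-21 m²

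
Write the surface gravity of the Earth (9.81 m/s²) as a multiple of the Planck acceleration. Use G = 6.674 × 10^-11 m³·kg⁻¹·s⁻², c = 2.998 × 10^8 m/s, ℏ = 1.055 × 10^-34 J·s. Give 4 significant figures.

1.764 × 10^-51

Planck acceleration: a_P = √(c⁷/(ℏG)) = 5.560 × 10^51 m/s².
9.81 / 5.560 × 10^51 = 1.764 × 10^-51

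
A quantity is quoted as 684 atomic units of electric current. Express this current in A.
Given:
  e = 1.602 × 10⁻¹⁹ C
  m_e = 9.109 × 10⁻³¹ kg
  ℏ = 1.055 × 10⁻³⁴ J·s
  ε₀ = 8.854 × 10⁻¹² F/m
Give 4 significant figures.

4.523 A

One atomic unit of electric current: I_au = e E_h/ℏ = m_e e⁵/((4πε₀)²ℏ³) = 6.612 × 10⁻³ A.
684 × 6.612 × 10⁻³ A = 4.523 A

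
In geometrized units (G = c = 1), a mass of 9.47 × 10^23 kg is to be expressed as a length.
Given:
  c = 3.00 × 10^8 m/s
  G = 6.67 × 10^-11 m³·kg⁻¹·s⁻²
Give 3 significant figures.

7.02 × 10^-4 m

In G = c = 1 units mass has dimensions of length; the conversion factor is G/c².
9.47 × 10^23 kg × (G/c²) = 7.02 × 10^-4 m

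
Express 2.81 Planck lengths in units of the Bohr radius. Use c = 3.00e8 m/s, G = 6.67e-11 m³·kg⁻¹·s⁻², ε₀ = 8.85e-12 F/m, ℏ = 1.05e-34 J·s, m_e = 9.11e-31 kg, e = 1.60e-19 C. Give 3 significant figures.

8.61e-25

Planck length: ℓ_P = √(ℏG/c³) = 1.61e-35 m
Bohr radius: a₀ = 4πε₀ℏ²/(m_e e²) = 5.26e-11 m
2.81 × 1.61e-35 / 5.26e-11 = 8.61e-25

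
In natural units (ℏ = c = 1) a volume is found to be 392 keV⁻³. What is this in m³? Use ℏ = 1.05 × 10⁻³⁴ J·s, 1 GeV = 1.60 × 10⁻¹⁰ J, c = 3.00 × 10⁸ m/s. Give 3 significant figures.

Volume is [L]³ = [E]⁻³·(ℏc)³.
1 GeV⁻³ → (ℏc)³ × (1 GeV in J)⁻³ = 7.63 × 10⁻⁴⁸ m³.
Convert the energy scale: 392 keV⁻³ = 3.92 × 10²⁰ GeV⁻³.
Result: 3.92 × 10²⁰ × 7.63 × 10⁻⁴⁸ = 2.99 × 10⁻²⁷ m³.

2.99 × 10⁻²⁷ m³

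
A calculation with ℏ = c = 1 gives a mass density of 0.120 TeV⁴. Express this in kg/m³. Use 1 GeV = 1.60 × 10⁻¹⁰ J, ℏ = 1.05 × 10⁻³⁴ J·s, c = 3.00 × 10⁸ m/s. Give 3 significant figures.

2.80 × 10³¹ kg/m³

Mass density is [E]/(c²[L]³) = [E]⁴/(ℏ³c⁵).
1 GeV⁴ → 1/(ℏ³c⁵) × (1 GeV in J)⁴ = 2.33 × 10²⁰ kg/m³.
Convert the energy scale: 0.120 TeV⁴ = 1.20 × 10¹¹ GeV⁴.
Result: 1.20 × 10¹¹ × 2.33 × 10²⁰ = 2.80 × 10³¹ kg/m³.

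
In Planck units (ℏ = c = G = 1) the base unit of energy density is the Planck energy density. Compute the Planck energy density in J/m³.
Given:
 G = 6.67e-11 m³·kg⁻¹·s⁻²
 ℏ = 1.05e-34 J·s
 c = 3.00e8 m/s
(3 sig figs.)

4.68e113 J/m³

u_P = c⁷/(ℏG²)
  = 2.19e59 / 4.67e-55
  = 4.68e113 J/m³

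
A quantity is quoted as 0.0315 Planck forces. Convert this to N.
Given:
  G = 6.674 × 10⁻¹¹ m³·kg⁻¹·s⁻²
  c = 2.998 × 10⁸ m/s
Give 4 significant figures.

One Planck force: F_P = c⁴/G = 1.210 × 10⁴⁴ N.
0.0315 × 1.210 × 10⁴⁴ N = 3.813 × 10⁴² N

3.813 × 10⁴² N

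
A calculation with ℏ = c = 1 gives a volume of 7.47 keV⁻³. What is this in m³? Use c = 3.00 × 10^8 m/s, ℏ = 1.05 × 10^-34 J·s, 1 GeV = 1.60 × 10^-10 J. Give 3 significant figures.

5.70 × 10^-29 m³

Volume is [L]³ = [E]⁻³·(ℏc)³.
1 GeV⁻³ → (ℏc)³ × (1 GeV in J)⁻³ = 7.63 × 10^-48 m³.
Convert the energy scale: 7.47 keV⁻³ = 7.47 × 10^18 GeV⁻³.
Result: 7.47 × 10^18 × 7.63 × 10^-48 = 5.70 × 10^-29 m³.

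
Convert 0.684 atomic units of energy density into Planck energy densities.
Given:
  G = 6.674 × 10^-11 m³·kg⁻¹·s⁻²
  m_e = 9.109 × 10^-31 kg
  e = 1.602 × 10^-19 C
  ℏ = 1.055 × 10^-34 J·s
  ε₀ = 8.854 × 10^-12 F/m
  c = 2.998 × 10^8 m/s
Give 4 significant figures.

atomic unit of energy density: u_au = E_h/a₀³ = m_e⁴e¹⁰/((4πε₀)⁵ℏ⁸) = 2.929 × 10^13 J/m³
Planck energy density: u_P = c⁷/(ℏG²) = 4.632 × 10^113 J/m³
0.684 × 2.929 × 10^13 / 4.632 × 10^113 = 4.325 × 10^-101

4.325 × 10^-101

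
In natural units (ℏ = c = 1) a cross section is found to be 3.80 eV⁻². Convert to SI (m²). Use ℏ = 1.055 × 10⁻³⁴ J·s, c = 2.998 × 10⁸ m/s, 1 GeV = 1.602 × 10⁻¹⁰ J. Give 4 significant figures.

Area is [L]² = [E]⁻²·(ℏc)²; restore (ℏc)².
1 GeV⁻² → (ℏc)² × (1 GeV in J)⁻² = 3.898 × 10⁻³² m².
Convert the energy scale: 3.80 eV⁻² = 3.80 × 10¹⁸ GeV⁻².
Result: 3.80 × 10¹⁸ × 3.898 × 10⁻³² = 1.481 × 10⁻¹³ m².

1.481 × 10⁻¹³ m²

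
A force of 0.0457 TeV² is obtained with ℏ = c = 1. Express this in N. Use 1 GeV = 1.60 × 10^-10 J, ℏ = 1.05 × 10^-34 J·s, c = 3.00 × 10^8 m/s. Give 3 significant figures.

3.71 × 10^10 N

Force is [E]/[L] = [E]²/(ℏc); restore (ℏc)⁻¹.
1 GeV² → 1/(ℏc) × (1 GeV in J)² = 8.13 × 10^5 N.
Convert the energy scale: 0.0457 TeV² = 4.57 × 10^4 GeV².
Result: 4.57 × 10^4 × 8.13 × 10^5 = 3.71 × 10^10 N.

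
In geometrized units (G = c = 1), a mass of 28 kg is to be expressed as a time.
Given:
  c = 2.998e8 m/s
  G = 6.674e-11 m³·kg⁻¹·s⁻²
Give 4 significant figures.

Mass → time via G/c³.
28 kg × (G/c³) = 6.935e-35 s

6.935e-35 s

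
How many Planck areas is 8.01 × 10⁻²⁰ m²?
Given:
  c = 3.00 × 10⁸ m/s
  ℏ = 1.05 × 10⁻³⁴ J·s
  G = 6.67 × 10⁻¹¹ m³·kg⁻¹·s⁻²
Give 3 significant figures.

3.09 × 10⁵⁰

Planck area: A_P = ℏG/c³ = 2.59 × 10⁻⁷⁰ m².
8.01 × 10⁻²⁰ / 2.59 × 10⁻⁷⁰ = 3.09 × 10⁵⁰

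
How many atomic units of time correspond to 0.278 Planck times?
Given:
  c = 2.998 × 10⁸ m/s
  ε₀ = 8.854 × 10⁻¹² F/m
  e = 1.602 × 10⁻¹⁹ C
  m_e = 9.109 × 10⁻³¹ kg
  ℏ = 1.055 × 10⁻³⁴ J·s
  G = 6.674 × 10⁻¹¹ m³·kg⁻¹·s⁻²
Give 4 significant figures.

Planck time: t_P = √(ℏG/c⁵) = 5.392 × 10⁻⁴⁴ s
atomic unit of time: τ_au = (4πε₀)²ℏ³/(m_e e⁴) = 2.423 × 10⁻¹⁷ s
0.278 × 5.392 × 10⁻⁴⁴ / 2.423 × 10⁻¹⁷ = 6.187 × 10⁻²⁸

6.187 × 10⁻²⁸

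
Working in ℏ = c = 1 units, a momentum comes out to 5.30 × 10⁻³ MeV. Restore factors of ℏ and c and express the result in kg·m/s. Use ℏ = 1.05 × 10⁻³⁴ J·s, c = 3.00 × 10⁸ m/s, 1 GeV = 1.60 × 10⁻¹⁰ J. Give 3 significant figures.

Momentum is [E]/c; divide by c.
1 GeV → 1/c × (1 GeV in J) = 5.33 × 10⁻¹⁹ kg·m/s.
Convert the energy scale: 5.30 × 10⁻³ MeV = 5.30 × 10⁻⁶ GeV.
Result: 5.30 × 10⁻⁶ × 5.33 × 10⁻¹⁹ = 2.83 × 10⁻²⁴ kg·m/s.

2.83 × 10⁻²⁴ kg·m/s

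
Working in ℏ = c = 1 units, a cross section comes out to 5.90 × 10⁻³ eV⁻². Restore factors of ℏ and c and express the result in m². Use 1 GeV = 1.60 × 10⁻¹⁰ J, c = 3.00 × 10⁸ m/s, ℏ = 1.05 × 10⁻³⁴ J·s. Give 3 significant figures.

2.29 × 10⁻¹⁶ m²

Area is [L]² = [E]⁻²·(ℏc)²; restore (ℏc)².
1 GeV⁻² → (ℏc)² × (1 GeV in J)⁻² = 3.88 × 10⁻³² m².
Convert the energy scale: 5.90 × 10⁻³ eV⁻² = 5.90 × 10¹⁵ GeV⁻².
Result: 5.90 × 10¹⁵ × 3.88 × 10⁻³² = 2.29 × 10⁻¹⁶ m².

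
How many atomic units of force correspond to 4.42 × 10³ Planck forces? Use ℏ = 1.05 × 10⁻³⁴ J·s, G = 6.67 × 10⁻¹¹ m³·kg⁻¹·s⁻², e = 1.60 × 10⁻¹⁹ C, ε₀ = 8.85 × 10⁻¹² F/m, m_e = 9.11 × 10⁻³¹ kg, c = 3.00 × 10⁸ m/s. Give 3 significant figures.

6.45 × 10⁵⁴

Planck force: F_P = c⁴/G = 1.21 × 10⁴⁴ N
atomic unit of force: F_au = E_h/a₀ = m_e²e⁶/((4πε₀)³ℏ⁴) = 8.33 × 10⁻⁸ N
4.42 × 10³ × 1.21 × 10⁴⁴ / 8.33 × 10⁻⁸ = 6.45 × 10⁵⁴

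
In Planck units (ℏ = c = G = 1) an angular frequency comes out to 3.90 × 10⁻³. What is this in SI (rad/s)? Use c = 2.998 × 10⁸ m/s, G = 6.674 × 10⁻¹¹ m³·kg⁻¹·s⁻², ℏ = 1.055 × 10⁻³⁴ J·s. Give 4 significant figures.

One Planck angular frequency: ω_P = √(c⁵/(ℏG)) = 1.855 × 10⁴³ rad/s.
3.90 × 10⁻³ × 1.855 × 10⁴³ rad/s = 7.233 × 10⁴⁰ rad/s

7.233 × 10⁴⁰ rad/s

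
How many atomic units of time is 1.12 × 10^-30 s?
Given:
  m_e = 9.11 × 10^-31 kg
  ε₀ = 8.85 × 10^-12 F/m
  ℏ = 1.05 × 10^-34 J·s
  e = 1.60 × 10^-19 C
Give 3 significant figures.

atomic unit of time: τ_au = (4πε₀)²ℏ³/(m_e e⁴) = 2.40 × 10^-17 s.
1.12 × 10^-30 / 2.40 × 10^-17 = 4.67 × 10^-14

4.67 × 10^-14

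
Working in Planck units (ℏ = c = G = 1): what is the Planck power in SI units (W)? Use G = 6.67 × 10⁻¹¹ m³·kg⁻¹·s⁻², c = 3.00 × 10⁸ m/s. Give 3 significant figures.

From ℏ = c = G = 1 the power scale is P_P = c⁵/G.
  = 2.43 × 10⁴² / 6.67 × 10⁻¹¹
  = 3.64 × 10⁵² W

3.64 × 10⁵² W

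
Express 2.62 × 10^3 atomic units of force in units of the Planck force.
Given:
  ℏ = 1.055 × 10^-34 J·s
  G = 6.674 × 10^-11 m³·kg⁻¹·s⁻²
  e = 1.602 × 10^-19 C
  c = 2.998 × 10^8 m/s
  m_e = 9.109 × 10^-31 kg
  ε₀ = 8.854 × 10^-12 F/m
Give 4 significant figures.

1.779 × 10^-48

atomic unit of force: F_au = E_h/a₀ = m_e²e⁶/((4πε₀)³ℏ⁴) = 8.220 × 10^-8 N
Planck force: F_P = c⁴/G = 1.210 × 10^44 N
2.62 × 10^3 × 8.220 × 10^-8 / 1.210 × 10^44 = 1.779 × 10^-48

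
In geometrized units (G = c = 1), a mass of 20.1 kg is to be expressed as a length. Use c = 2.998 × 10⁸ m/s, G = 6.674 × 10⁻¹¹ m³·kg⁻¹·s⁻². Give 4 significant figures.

In G = c = 1 units mass has dimensions of length; the conversion factor is G/c².
20.1 kg × (G/c²) = 1.493 × 10⁻²⁶ m

1.493 × 10⁻²⁶ m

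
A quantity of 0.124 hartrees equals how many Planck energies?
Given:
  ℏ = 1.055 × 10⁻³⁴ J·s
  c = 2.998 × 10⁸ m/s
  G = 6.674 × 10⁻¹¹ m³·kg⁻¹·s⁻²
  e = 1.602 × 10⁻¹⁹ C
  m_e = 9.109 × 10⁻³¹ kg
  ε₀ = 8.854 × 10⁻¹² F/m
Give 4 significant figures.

hartree: E_h = m_e e⁴/(4πε₀ℏ)² = 4.354 × 10⁻¹⁸ J
Planck energy: E_P = √(ℏc⁵/G) = 1.957 × 10⁹ J
0.124 × 4.354 × 10⁻¹⁸ / 1.957 × 10⁹ = 2.759 × 10⁻²⁸

2.759 × 10⁻²⁸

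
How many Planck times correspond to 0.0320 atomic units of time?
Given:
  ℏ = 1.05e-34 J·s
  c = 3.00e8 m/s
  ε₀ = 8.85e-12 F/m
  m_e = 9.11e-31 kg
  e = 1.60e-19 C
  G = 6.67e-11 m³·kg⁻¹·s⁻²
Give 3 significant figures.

1.43e25

atomic unit of time: τ_au = (4πε₀)²ℏ³/(m_e e⁴) = 2.40e-17 s
Planck time: t_P = √(ℏG/c⁵) = 5.37e-44 s
0.0320 × 2.40e-17 / 5.37e-44 = 1.43e25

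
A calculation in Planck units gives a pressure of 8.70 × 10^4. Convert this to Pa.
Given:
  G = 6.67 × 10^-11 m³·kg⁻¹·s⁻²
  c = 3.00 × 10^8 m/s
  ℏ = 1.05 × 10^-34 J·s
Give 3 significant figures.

One Planck pressure: p_P = c⁷/(ℏG²) = 4.68 × 10^113 Pa.
8.70 × 10^4 × 4.68 × 10^113 Pa = 4.07 × 10^118 Pa

4.07 × 10^118 Pa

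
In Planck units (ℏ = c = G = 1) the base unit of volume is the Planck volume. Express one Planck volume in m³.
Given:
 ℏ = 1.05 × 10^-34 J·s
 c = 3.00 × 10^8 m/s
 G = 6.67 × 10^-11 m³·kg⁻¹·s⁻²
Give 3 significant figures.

4.18 × 10^-105 m³

V_P = (ℏG/c³)^(3/2)
  = √(1.75 × 10^-209)
  = 4.18 × 10^-105 m³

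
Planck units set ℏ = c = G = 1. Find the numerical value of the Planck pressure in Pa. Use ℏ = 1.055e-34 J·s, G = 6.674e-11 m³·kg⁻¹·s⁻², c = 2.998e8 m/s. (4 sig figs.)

Dimensional analysis gives p_P = c⁷/(ℏG²).
  = 2.177e59 / 4.699e-55
  = 4.632e113 Pa

4.632e113 Pa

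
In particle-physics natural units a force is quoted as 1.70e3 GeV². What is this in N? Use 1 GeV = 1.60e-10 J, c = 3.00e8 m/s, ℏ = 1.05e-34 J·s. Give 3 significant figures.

Force is [E]/[L] = [E]²/(ℏc); restore (ℏc)⁻¹.
1 GeV² → 1/(ℏc) × (1 GeV in J)² = 8.13e5 N.
Result: 1.70e3 × 8.13e5 = 1.38e9 N.

1.38e9 N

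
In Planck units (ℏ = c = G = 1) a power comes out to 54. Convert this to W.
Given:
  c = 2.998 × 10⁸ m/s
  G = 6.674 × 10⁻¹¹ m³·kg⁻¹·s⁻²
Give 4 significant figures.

1.960 × 10⁵⁴ W

One Planck power: P_P = c⁵/G = 3.629 × 10⁵² W.
54 × 3.629 × 10⁵² W = 1.960 × 10⁵⁴ W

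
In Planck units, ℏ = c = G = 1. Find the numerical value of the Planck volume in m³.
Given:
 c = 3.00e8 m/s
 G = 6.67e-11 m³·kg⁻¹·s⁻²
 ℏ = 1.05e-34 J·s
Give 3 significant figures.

Dimensional analysis gives V_P = (ℏG/c³)^(3/2).
  = √(1.75e-209)
  = 4.18e-105 m³

4.18e-105 m³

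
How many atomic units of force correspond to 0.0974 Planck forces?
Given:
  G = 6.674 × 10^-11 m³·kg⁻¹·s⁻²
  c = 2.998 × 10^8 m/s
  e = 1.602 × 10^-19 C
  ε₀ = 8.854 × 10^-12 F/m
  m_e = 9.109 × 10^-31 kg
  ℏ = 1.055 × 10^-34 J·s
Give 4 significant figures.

Planck force: F_P = c⁴/G = 1.210 × 10^44 N
atomic unit of force: F_au = E_h/a₀ = m_e²e⁶/((4πε₀)³ℏ⁴) = 8.220 × 10^-8 N
0.0974 × 1.210 × 10^44 / 8.220 × 10^-8 = 1.434 × 10^50

1.434 × 10^50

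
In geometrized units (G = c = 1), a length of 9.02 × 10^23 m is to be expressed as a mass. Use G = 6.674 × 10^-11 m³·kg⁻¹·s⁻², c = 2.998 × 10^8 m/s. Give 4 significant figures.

1.215 × 10^51 kg

Length → mass via c²/G.
9.02 × 10^23 m × (c²/G) = 1.215 × 10^51 kg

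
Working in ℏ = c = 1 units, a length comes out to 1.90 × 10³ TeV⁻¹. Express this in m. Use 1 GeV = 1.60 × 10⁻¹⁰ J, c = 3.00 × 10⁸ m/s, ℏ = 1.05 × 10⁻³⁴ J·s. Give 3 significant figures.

3.74 × 10⁻¹⁶ m

A length is [E]⁻¹ in ℏ=c=1; restore one factor of ℏc.
1 GeV⁻¹ → ℏc × (1 GeV in J)⁻¹ = 1.97 × 10⁻¹⁶ m.
Convert the energy scale: 1.90 × 10³ TeV⁻¹ = 1.90 GeV⁻¹.
Result: 1.90 × 1.97 × 10⁻¹⁶ = 3.74 × 10⁻¹⁶ m.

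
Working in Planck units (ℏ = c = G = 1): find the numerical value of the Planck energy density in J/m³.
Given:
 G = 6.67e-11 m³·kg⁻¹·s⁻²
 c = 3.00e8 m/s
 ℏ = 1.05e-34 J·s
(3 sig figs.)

The unique combination of the constants set to 1 with dimensions of energy density is u_P = c⁷/(ℏG²).
  = 2.19e59 / 4.67e-55
  = 4.68e113 J/m³

4.68e113 J/m³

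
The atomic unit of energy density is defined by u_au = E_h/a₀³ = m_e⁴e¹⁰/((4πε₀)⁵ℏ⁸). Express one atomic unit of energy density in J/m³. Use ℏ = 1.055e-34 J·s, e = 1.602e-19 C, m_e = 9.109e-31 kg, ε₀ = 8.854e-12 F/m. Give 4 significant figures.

u_au = E_h/a₀³ = m_e⁴e¹⁰/((4πε₀)⁵ℏ⁸)
E_h = 4.354e-18 J
a₀ = 5.297e-11 m
E_h/a₀³ = 2.929e13 J/m³

2.929e13 J/m³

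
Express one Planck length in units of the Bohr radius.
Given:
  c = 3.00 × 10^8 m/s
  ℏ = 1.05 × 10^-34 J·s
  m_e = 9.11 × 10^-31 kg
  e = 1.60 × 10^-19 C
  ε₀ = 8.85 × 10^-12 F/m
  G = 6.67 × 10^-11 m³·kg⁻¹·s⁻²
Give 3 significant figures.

Planck length: ℓ_P = √(ℏG/c³) = 1.61 × 10^-35 m
Bohr radius: a₀ = 4πε₀ℏ²/(m_e e²) = 5.26 × 10^-11 m
ratio = 1.61 × 10^-35 / 5.26 × 10^-11 = 3.06 × 10^-25

3.06 × 10^-25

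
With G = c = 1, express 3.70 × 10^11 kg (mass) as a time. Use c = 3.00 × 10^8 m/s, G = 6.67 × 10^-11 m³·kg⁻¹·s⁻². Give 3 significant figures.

Mass → time via G/c³.
3.70 × 10^11 kg × (G/c³) = 9.14 × 10^-25 s

9.14 × 10^-25 s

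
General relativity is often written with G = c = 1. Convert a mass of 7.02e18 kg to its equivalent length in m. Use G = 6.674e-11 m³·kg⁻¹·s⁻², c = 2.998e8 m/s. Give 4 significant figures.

5.213e-9 m

In G = c = 1 units mass has dimensions of length; the conversion factor is G/c².
7.02e18 kg × (G/c²) = 5.213e-9 m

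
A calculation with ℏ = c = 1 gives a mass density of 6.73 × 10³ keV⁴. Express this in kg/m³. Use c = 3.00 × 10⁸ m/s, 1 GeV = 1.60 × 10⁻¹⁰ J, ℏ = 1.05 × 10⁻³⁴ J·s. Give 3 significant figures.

1.57 kg/m³

Mass density is [E]/(c²[L]³) = [E]⁴/(ℏ³c⁵).
1 GeV⁴ → 1/(ℏ³c⁵) × (1 GeV in J)⁴ = 2.33 × 10²⁰ kg/m³.
Convert the energy scale: 6.73 × 10³ keV⁴ = 6.73 × 10⁻²¹ GeV⁴.
Result: 6.73 × 10⁻²¹ × 2.33 × 10²⁰ = 1.57 kg/m³.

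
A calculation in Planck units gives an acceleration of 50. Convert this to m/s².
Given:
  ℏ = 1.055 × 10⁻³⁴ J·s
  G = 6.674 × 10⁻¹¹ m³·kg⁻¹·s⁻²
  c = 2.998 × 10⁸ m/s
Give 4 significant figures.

2.780 × 10⁵³ m/s²

One Planck acceleration: a_P = √(c⁷/(ℏG)) = 5.560 × 10⁵¹ m/s².
50 × 5.560 × 10⁵¹ m/s² = 2.780 × 10⁵³ m/s²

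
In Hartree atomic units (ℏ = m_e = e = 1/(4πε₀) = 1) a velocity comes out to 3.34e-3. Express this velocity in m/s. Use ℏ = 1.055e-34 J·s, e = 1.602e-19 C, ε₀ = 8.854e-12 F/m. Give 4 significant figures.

7.302e3 m/s

One atomic unit of velocity: v_au = e²/(4πε₀ℏ) = 2.186e6 m/s.
3.34e-3 × 2.186e6 m/s = 7.302e3 m/s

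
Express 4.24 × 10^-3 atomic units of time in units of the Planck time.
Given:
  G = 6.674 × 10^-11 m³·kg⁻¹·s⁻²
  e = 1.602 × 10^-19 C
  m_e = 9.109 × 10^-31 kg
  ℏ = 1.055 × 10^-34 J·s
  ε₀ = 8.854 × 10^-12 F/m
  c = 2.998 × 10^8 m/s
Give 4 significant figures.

1.905 × 10^24

atomic unit of time: τ_au = (4πε₀)²ℏ³/(m_e e⁴) = 2.423 × 10^-17 s
Planck time: t_P = √(ℏG/c⁵) = 5.392 × 10^-44 s
4.24 × 10^-3 × 2.423 × 10^-17 / 5.392 × 10^-44 = 1.905 × 10^24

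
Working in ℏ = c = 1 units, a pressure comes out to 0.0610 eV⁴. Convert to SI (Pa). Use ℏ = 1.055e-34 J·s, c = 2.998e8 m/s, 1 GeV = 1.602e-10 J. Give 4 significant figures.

Pressure is [E]/[L]³ = [E]⁴/(ℏc)³.
1 GeV⁴ → 1/(ℏc)³ × (1 GeV in J)⁴ = 2.082e37 Pa.
Convert the energy scale: 0.0610 eV⁴ = 6.10e-38 GeV⁴.
Result: 6.10e-38 × 2.082e37 = 1.270 Pa.

1.270 Pa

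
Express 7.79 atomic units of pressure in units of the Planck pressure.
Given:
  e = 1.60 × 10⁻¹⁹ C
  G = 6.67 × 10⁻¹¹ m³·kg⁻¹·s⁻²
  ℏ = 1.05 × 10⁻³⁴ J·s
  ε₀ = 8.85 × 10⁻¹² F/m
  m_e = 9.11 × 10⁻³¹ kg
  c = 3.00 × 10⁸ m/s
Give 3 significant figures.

5.01 × 10⁻¹⁰⁰

atomic unit of pressure: P_au = E_h/a₀³ = m_e⁴e¹⁰/((4πε₀)⁵ℏ⁸) = 3.01 × 10¹³ Pa
Planck pressure: p_P = c⁷/(ℏG²) = 4.68 × 10¹¹³ Pa
7.79 × 3.01 × 10¹³ / 4.68 × 10¹¹³ = 5.01 × 10⁻¹⁰⁰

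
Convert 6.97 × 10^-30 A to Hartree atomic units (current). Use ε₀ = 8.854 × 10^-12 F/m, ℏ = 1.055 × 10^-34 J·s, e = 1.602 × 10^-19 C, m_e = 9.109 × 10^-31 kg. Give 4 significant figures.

1.054 × 10^-27

atomic unit of electric current: I_au = e E_h/ℏ = m_e e⁵/((4πε₀)²ℏ³) = 6.612 × 10^-3 A.
6.97 × 10^-30 / 6.612 × 10^-3 = 1.054 × 10^-27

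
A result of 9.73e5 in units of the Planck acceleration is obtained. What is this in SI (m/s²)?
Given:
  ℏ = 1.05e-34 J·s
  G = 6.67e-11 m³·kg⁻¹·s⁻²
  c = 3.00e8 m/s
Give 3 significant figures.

One Planck acceleration: a_P = √(c⁷/(ℏG)) = 5.59e51 m/s².
9.73e5 × 5.59e51 m/s² = 5.44e57 m/s²

5.44e57 m/s²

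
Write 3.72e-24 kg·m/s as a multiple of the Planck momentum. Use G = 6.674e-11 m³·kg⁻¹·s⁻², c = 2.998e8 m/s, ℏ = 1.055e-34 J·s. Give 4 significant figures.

5.700e-25

Planck momentum: p_P = √(ℏc³/G) = 6.527 kg·m/s.
3.72e-24 / 6.527 = 5.700e-25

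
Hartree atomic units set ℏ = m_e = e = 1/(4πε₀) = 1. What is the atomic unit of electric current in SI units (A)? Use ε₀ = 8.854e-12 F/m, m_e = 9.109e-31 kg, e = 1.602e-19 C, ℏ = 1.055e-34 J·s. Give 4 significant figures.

The unique combination of the constants set to 1 with dimensions of current is I_au = e E_h/ℏ = m_e e⁵/((4πε₀)²ℏ³).
E_h = 4.354e-18 J
e·E_h/ℏ = 6.612e-3 A

6.612e-3 A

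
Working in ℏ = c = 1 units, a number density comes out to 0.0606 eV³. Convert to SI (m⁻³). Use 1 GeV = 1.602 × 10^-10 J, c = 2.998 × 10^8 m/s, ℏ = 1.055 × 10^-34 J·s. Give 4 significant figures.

7.874 × 10^18 m⁻³

Number density is [L]⁻³ = [E]³/(ℏc)³.
1 GeV³ → 1/(ℏc)³ × (1 GeV in J)³ = 1.299 × 10^47 m⁻³.
Convert the energy scale: 0.0606 eV³ = 6.06 × 10^-29 GeV³.
Result: 6.06 × 10^-29 × 1.299 × 10^47 = 7.874 × 10^18 m⁻³.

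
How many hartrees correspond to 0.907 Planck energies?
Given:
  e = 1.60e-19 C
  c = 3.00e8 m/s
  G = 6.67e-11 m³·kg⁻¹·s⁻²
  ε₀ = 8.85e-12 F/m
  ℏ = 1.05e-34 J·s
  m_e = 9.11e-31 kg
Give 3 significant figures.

4.05e26

Planck energy: E_P = √(ℏc⁵/G) = 1.96e9 J
hartree: E_h = m_e e⁴/(4πε₀ℏ)² = 4.38e-18 J
0.907 × 1.96e9 / 4.38e-18 = 4.05e26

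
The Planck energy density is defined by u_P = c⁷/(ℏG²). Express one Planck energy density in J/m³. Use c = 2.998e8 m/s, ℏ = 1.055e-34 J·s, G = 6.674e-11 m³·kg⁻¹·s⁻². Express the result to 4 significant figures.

u_P = c⁷/(ℏG²)
  = 2.177e59 / 4.699e-55
  = 4.632e113 J/m³

4.632e113 J/m³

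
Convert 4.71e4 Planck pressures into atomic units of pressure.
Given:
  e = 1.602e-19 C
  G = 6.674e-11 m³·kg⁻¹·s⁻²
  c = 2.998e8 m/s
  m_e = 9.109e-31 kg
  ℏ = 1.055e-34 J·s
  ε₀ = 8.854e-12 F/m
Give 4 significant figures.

7.449e104

Planck pressure: p_P = c⁷/(ℏG²) = 4.632e113 Pa
atomic unit of pressure: P_au = E_h/a₀³ = m_e⁴e¹⁰/((4πε₀)⁵ℏ⁸) = 2.929e13 Pa
4.71e4 × 4.632e113 / 2.929e13 = 7.449e104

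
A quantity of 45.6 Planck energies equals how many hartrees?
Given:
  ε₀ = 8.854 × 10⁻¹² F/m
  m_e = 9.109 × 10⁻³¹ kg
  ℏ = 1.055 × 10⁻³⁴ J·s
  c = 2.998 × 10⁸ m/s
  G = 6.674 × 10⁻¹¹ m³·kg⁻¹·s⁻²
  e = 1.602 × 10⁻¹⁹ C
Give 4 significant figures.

Planck energy: E_P = √(ℏc⁵/G) = 1.957 × 10⁹ J
hartree: E_h = m_e e⁴/(4πε₀ℏ)² = 4.354 × 10⁻¹⁸ J
45.6 × 1.957 × 10⁹ / 4.354 × 10⁻¹⁸ = 2.049 × 10²⁸

2.049 × 10²⁸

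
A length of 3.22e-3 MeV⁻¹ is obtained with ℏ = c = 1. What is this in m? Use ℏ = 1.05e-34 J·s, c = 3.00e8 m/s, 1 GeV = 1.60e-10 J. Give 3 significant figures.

A length is [E]⁻¹ in ℏ=c=1; restore one factor of ℏc.
1 GeV⁻¹ → ℏc × (1 GeV in J)⁻¹ = 1.97e-16 m.
Convert the energy scale: 3.22e-3 MeV⁻¹ = 3.22 GeV⁻¹.
Result: 3.22 × 1.97e-16 = 6.34e-16 m.

6.34e-16 m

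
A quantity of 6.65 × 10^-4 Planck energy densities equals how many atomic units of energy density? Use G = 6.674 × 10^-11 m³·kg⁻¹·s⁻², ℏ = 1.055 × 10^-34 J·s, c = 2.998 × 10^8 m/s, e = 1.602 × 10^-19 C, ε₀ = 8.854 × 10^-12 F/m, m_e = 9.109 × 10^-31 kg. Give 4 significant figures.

1.052 × 10^97

Planck energy density: u_P = c⁷/(ℏG²) = 4.632 × 10^113 J/m³
atomic unit of energy density: u_au = E_h/a₀³ = m_e⁴e¹⁰/((4πε₀)⁵ℏ⁸) = 2.929 × 10^13 J/m³
6.65 × 10^-4 × 4.632 × 10^113 / 2.929 × 10^13 = 1.052 × 10^97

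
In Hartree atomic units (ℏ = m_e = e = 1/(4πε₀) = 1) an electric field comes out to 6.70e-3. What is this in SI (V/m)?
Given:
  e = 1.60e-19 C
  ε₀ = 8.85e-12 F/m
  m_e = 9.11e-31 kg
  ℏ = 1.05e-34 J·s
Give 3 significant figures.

3.49e9 V/m

One atomic unit of electric field: E_au = E_h/(e a₀) = m_e²e⁵/((4πε₀)³ℏ⁴) = 5.20e11 V/m.
6.70e-3 × 5.20e11 V/m = 3.49e9 V/m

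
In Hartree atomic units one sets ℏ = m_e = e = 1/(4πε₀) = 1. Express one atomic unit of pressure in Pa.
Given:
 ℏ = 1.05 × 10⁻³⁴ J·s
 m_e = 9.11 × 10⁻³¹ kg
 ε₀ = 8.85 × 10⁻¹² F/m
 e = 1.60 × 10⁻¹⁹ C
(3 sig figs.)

P_au = E_h/a₀³ = m_e⁴e¹⁰/((4πε₀)⁵ℏ⁸)
E_h = 4.38 × 10⁻¹⁸ J
a₀ = 5.26 × 10⁻¹¹ m
E_h/a₀³ = 3.01 × 10¹³ Pa

3.01 × 10¹³ Pa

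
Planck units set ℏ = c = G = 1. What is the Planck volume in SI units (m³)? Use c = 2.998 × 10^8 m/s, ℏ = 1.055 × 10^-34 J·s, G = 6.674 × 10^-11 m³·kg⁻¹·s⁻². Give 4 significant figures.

The unique combination of the constants set to 1 with dimensions of volume is V_P = (ℏG/c³)^(3/2).
  = √(1.784 × 10^-209)
  = 4.224 × 10^-105 m³

4.224 × 10^-105 m³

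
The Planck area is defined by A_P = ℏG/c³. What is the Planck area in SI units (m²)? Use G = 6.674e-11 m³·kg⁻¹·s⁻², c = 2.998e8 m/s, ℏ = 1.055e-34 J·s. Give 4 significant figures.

2.613e-70 m²

A_P = ℏG/c³
  = 7.041e-45 / 2.695e25
  = 2.613e-70 m²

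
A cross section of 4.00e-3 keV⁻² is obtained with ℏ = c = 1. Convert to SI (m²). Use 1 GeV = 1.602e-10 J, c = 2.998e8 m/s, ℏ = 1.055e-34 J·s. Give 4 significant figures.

Area is [L]² = [E]⁻²·(ℏc)²; restore (ℏc)².
1 GeV⁻² → (ℏc)² × (1 GeV in J)⁻² = 3.898e-32 m².
Convert the energy scale: 4.00e-3 keV⁻² = 4.00e9 GeV⁻².
Result: 4.00e9 × 3.898e-32 = 1.559e-22 m².

1.559e-22 m²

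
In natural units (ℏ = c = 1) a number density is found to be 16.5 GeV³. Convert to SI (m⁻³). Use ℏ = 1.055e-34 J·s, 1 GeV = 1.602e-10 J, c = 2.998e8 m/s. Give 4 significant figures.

Number density is [L]⁻³ = [E]³/(ℏc)³.
1 GeV³ → 1/(ℏc)³ × (1 GeV in J)³ = 1.299e47 m⁻³.
Result: 16.5 × 1.299e47 = 2.144e48 m⁻³.

2.144e48 m⁻³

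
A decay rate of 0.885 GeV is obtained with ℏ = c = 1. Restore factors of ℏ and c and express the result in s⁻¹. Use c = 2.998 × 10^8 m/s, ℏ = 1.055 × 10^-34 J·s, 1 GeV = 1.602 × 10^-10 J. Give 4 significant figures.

A rate is [E]/ℏ; divide by ℏ.
1 GeV → 1/ℏ × (1 GeV in J) = 1.518 × 10^24 s⁻¹.
Result: 0.885 × 1.518 × 10^24 = 1.344 × 10^24 s⁻¹.

1.344 × 10^24 s⁻¹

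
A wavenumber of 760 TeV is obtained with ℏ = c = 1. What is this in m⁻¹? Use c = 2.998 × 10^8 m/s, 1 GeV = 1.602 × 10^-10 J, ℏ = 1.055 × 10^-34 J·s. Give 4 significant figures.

3.849 × 10^21 m⁻¹

Inverse length is [E]/(ℏc).
1 GeV → 1/(ℏc) × (1 GeV in J) = 5.065 × 10^15 m⁻¹.
Convert the energy scale: 760 TeV = 7.60 × 10^5 GeV.
Result: 7.60 × 10^5 × 5.065 × 10^15 = 3.849 × 10^21 m⁻¹.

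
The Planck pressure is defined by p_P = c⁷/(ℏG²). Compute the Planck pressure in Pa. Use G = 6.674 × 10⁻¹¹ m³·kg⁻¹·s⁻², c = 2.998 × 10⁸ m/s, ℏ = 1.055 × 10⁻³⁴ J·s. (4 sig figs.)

p_P = c⁷/(ℏG²)
  = 2.177 × 10⁵⁹ / 4.699 × 10⁻⁵⁵
  = 4.632 × 10¹¹³ Pa

4.632 × 10¹¹³ Pa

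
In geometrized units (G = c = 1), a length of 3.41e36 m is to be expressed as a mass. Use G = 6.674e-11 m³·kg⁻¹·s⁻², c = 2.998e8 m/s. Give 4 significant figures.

4.592e63 kg

Length → mass via c²/G.
3.41e36 m × (c²/G) = 4.592e63 kg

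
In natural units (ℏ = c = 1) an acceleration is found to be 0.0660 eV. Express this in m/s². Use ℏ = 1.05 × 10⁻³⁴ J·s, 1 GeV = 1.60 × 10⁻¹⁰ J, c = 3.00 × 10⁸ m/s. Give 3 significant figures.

Acceleration is [L]/[T]² = c·[E]/ℏ.
1 GeV → c/ℏ × (1 GeV in J) = 4.57 × 10³² m/s².
Convert the energy scale: 0.0660 eV = 6.60 × 10⁻¹¹ GeV.
Result: 6.60 × 10⁻¹¹ × 4.57 × 10³² = 3.02 × 10²² m/s².

3.02 × 10²² m/s²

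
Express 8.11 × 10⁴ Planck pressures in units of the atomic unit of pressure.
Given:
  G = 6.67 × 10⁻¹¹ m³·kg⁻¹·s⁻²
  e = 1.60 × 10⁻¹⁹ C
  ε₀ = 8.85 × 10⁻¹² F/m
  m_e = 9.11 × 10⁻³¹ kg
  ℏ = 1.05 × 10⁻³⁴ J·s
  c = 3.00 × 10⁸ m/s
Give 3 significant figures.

1.26 × 10¹⁰⁵

Planck pressure: p_P = c⁷/(ℏG²) = 4.68 × 10¹¹³ Pa
atomic unit of pressure: P_au = E_h/a₀³ = m_e⁴e¹⁰/((4πε₀)⁵ℏ⁸) = 3.01 × 10¹³ Pa
8.11 × 10⁴ × 4.68 × 10¹¹³ / 3.01 × 10¹³ = 1.26 × 10¹⁰⁵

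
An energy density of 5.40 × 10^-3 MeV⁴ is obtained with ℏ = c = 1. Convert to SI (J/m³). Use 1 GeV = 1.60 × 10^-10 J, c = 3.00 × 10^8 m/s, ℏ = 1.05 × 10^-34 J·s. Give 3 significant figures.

1.13 × 10^23 J/m³

[E]/[L]³ = [E]⁴/(ℏc)³; restore (ℏc)⁻³.
1 GeV⁴ → 1/(ℏc)³ × (1 GeV in J)⁴ = 2.10 × 10^37 J/m³.
Convert the energy scale: 5.40 × 10^-3 MeV⁴ = 5.40 × 10^-15 GeV⁴.
Result: 5.40 × 10^-15 × 2.10 × 10^37 = 1.13 × 10^23 J/m³.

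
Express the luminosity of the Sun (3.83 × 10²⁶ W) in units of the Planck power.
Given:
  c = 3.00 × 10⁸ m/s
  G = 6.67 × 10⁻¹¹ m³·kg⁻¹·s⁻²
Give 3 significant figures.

Planck power: P_P = c⁵/G = 3.64 × 10⁵² W.
3.83 × 10²⁶ / 3.64 × 10⁵² = 1.05 × 10⁻²⁶

1.05 × 10⁻²⁶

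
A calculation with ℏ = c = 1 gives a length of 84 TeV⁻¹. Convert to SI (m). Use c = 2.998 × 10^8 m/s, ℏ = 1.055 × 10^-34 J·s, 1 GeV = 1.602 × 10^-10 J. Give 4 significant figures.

A length is [E]⁻¹ in ℏ=c=1; restore one factor of ℏc.
1 GeV⁻¹ → ℏc × (1 GeV in J)⁻¹ = 1.974 × 10^-16 m.
Convert the energy scale: 84 TeV⁻¹ = 0.0840 GeV⁻¹.
Result: 0.0840 × 1.974 × 10^-16 = 1.658 × 10^-17 m.

1.658 × 10^-17 m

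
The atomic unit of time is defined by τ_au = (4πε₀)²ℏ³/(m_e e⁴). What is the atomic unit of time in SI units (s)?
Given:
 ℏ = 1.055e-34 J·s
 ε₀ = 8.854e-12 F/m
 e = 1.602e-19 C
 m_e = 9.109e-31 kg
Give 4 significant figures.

τ_au = (4πε₀)²ℏ³/(m_e e⁴)
E_h = 4.354e-18 J
ℏ/E_h = 2.423e-17 s

2.423e-17 s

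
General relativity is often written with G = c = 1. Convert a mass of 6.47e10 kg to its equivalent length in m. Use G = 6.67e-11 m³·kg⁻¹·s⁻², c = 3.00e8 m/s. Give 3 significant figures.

4.79e-17 m

In G = c = 1 units mass has dimensions of length; the conversion factor is G/c².
6.47e10 kg × (G/c²) = 4.79e-17 m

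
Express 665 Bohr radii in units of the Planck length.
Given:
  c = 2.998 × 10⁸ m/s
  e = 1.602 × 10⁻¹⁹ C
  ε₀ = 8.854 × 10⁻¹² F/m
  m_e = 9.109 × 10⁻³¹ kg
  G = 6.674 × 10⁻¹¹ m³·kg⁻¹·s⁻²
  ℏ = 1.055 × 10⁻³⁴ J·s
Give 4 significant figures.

2.179 × 10²⁷

Bohr radius: a₀ = 4πε₀ℏ²/(m_e e²) = 5.297 × 10⁻¹¹ m
Planck length: ℓ_P = √(ℏG/c³) = 1.616 × 10⁻³⁵ m
665 × 5.297 × 10⁻¹¹ / 1.616 × 10⁻³⁵ = 2.179 × 10²⁷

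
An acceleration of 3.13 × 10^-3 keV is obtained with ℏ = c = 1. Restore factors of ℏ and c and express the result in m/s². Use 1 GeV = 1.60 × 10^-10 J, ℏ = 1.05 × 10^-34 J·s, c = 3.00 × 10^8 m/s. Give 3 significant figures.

Acceleration is [L]/[T]² = c·[E]/ℏ.
1 GeV → c/ℏ × (1 GeV in J) = 4.57 × 10^32 m/s².
Convert the energy scale: 3.13 × 10^-3 keV = 3.13 × 10^-9 GeV.
Result: 3.13 × 10^-9 × 4.57 × 10^32 = 1.43 × 10^24 m/s².

1.43 × 10^24 m/s²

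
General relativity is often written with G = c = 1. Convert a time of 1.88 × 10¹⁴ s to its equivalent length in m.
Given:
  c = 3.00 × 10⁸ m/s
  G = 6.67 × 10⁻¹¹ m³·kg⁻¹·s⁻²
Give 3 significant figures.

Time → length via c.
1.88 × 10¹⁴ s × (c) = 5.64 × 10²² m

5.64 × 10²² m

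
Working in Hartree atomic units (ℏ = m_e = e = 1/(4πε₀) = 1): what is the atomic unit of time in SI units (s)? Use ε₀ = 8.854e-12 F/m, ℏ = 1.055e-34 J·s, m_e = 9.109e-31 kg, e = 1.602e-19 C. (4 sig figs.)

Dimensional analysis gives τ_au = (4πε₀)²ℏ³/(m_e e⁴).
E_h = 4.354e-18 J
ℏ/E_h = 2.423e-17 s

2.423e-17 s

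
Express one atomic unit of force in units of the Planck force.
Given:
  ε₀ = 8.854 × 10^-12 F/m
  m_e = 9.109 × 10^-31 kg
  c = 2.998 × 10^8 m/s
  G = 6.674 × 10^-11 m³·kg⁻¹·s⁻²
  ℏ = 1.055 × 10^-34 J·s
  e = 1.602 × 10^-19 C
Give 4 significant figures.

atomic unit of force: F_au = E_h/a₀ = m_e²e⁶/((4πε₀)³ℏ⁴) = 8.220 × 10^-8 N
Planck force: F_P = c⁴/G = 1.210 × 10^44 N
ratio = 8.220 × 10^-8 / 1.210 × 10^44 = 6.791 × 10^-52

6.791 × 10^-52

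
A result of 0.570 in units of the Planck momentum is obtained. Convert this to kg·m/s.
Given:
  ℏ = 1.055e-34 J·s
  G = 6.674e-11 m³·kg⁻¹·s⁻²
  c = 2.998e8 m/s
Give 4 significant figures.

One Planck momentum: p_P = √(ℏc³/G) = 6.527 kg·m/s.
0.570 × 6.527 kg·m/s = 3.720 kg·m/s

3.720 kg·m/s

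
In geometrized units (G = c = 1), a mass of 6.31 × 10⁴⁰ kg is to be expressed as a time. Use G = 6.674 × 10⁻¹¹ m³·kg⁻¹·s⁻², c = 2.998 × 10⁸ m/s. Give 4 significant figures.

Mass → time via G/c³.
6.31 × 10⁴⁰ kg × (G/c³) = 1.563 × 10⁵ s

1.563 × 10⁵ s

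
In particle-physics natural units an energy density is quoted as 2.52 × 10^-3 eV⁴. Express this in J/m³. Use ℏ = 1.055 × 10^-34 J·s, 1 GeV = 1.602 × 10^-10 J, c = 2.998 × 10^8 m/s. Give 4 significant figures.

0.05246 J/m³

[E]/[L]³ = [E]⁴/(ℏc)³; restore (ℏc)⁻³.
1 GeV⁴ → 1/(ℏc)³ × (1 GeV in J)⁴ = 2.082 × 10^37 J/m³.
Convert the energy scale: 2.52 × 10^-3 eV⁴ = 2.52 × 10^-39 GeV⁴.
Result: 2.52 × 10^-39 × 2.082 × 10^37 = 0.05246 J/m³.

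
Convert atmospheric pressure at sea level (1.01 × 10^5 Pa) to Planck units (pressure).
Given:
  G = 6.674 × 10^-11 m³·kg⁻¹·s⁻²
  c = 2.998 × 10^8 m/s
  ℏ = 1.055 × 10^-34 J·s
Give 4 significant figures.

2.180 × 10^-109

Planck pressure: p_P = c⁷/(ℏG²) = 4.632 × 10^113 Pa.
1.01 × 10^5 / 4.632 × 10^113 = 2.180 × 10^-109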